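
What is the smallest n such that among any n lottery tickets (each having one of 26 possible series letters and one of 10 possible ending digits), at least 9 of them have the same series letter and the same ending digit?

There are 26 × 10 = 260 (series letter, ending digit) combinations acting as pigeonholes.
With 260 × 8 = 2080 lottery tickets we could place exactly 8 in each, with no (series letter, ending digit) pair reaching 9.
One more forces some (series letter, ending digit) pair to hold 9, so 2080 + 1 = 2081.

2081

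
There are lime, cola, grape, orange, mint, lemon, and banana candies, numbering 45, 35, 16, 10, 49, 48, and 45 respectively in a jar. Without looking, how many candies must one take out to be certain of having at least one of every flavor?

The hardest flavor to obtain is orange: we could draw every other candy first — 248 − 10 = 238 candies — without a single orange one.
The next draw must be orange, so 238 + 1 = 239.

239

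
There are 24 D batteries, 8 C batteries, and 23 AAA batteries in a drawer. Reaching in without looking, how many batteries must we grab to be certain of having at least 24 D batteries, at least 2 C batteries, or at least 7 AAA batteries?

31

Each of the 3 types has its own threshold; avoid all of them simultaneously.
The worst case stops just short of every target: 23 D, 1 C, 6 AAA — 23 + 1 + 6 = 30 batteries.
One more battery must push some type to its target, so 30 + 1 = 31.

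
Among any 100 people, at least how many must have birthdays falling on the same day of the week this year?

15

If each of the 7 days of the week held at most 14, the total would be at most 7 × 14 = 98 < 100, a contradiction.
So at least one holds ⌈100/7⌉ = 15.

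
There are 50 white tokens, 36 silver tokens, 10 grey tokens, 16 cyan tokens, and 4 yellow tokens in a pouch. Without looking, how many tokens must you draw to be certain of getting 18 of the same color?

Treat the 5 colors as pigeonholes.
In the worst case we take at most 17 of each color, but all 10 grey, all 16 cyan, and all 4 yellow (fewer than 17), giving 17 + 17 + 10 + 16 + 4 = 64.
One more token then forces some color to 18, so 64 + 1 = 65.

65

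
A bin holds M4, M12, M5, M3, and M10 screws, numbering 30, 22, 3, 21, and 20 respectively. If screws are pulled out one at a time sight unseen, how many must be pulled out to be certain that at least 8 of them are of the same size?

32

Treat the 5 sizes as pigeonholes.
In the worst case we take at most 7 of each size, but all 3 M5 (fewer than 7), giving 7 + 7 + 3 + 7 + 7 = 31.
One more screw then forces some size to 8, so 31 + 1 = 32.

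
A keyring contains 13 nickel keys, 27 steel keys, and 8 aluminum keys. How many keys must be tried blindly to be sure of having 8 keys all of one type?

22

The worst case takes 7 keys of each type without reaching 8 of any: 3 × 7 = 21.
The next key must bring some type to 8, so 21 + 1 = 22.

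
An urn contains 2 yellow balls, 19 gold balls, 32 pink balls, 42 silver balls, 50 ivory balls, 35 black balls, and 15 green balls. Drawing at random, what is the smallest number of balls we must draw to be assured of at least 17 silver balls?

170

The worst case draws every non-silver ball first: 2 + 19 + 32 + 50 + 35 + 15 = 153.
The next 17 draws are then forced to be silver, giving 153 + 17 = 170.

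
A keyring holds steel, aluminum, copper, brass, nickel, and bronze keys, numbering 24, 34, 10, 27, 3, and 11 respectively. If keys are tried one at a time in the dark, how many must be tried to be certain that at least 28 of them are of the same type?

103

In the worst case we take at most 27 of each type, but all 24 steel, all 10 copper, all 3 nickel, and all 11 bronze (fewer than 27), giving 24 + 27 + 10 + 27 + 3 + 11 = 102.
One more key then forces some type to 28, so 102 + 1 = 103.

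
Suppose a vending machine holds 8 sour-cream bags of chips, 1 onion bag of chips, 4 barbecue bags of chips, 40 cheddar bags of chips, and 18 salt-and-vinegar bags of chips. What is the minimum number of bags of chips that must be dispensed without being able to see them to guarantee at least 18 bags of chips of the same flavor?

Treat the 5 flavors as pigeonholes.
In the worst case we take at most 17 of each flavor, but all 8 sour-cream, all 1 onion, and all 4 barbecue (fewer than 17), giving 8 + 1 + 4 + 17 + 17 = 47.
One more bag of chips then forces some flavor to 18, so 47 + 1 = 48.

48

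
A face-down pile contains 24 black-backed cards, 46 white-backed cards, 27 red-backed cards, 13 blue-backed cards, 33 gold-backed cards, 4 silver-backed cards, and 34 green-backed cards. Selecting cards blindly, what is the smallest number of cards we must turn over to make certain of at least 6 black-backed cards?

The worst case draws every non-black-backed card first: 46 + 27 + 13 + 33 + 4 + 34 = 157.
The next 6 draws are then forced to be black-backed, giving 157 + 6 = 163.

163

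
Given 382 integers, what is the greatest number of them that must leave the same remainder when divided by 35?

The 382 integers fall into 35 residue classes modulo 35.
If each of the 35 residue classes modulo 35 held at most 10, the total would be at most 35 × 10 = 350 < 382, a contradiction.
So at least one holds ⌈382/35⌉ = 11.

11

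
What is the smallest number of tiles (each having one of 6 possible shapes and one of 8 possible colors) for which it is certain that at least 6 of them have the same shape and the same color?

There are 6 × 8 = 48 (shape, color) combinations acting as pigeonholes.
With 48 × 5 = 240 tiles we could place exactly 5 in each, with no (shape, color) pair reaching 6.
One more forces some (shape, color) pair to hold 6, so 240 + 1 = 241.

241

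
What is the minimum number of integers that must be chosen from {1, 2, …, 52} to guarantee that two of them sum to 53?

Partition {1, …, 52} into 26 pairs: {1,52}, {2,51}, …, {26,27}.
Choosing 26 integers — say the integers 1 through 26 — takes one from each pair and avoids the property.
Choosing 27 forces two into the same pair by pigeonhole, and those sum to 53. So 27.

27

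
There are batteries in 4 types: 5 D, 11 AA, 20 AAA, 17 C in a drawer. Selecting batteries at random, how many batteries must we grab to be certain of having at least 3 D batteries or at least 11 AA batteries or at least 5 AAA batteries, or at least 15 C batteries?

The worst case stops just short of every target: 2 D, 10 AA, 4 AAA, 14 C — 2 + 10 + 4 + 14 = 30 batteries.
One more battery must push some type to its target, so 30 + 1 = 31.

31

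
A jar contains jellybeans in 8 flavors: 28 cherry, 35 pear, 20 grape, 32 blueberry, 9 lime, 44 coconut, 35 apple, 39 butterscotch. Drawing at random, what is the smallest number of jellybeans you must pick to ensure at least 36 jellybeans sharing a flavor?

230

In the worst case we take at most 35 of each flavor, but all 28 cherry, all 20 grape, all 32 blueberry, and all 9 lime (fewer than 35), giving 28 + 35 + 20 + 32 + 9 + 35 + 35 + 35 = 229.
One more jellybean then forces some flavor to 36, so 229 + 1 = 230.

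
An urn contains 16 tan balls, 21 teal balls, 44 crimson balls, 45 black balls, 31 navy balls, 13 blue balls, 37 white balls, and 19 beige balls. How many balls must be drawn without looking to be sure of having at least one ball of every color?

214

The hardest color to obtain is blue: we could draw every other ball first — 226 − 13 = 213 balls — without a single blue one.
The next draw must be blue, so 213 + 1 = 214.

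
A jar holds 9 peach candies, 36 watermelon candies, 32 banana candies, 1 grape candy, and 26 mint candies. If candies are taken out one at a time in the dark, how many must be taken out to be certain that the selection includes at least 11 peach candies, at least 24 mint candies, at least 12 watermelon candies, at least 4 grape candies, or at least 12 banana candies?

The worst case stops just short of every target: all 9 peach, 11 watermelon, 11 banana, all 1 grape, 23 mint — 9 + 11 + 11 + 1 + 23 = 55 candies.
One more candy must push some flavor to its target, so 55 + 1 = 56.

56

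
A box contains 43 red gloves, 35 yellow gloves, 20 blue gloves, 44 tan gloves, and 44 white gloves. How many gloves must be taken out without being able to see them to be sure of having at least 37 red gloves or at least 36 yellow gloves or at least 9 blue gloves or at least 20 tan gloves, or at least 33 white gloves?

131

Each of the 5 colors has its own threshold; avoid all of them simultaneously.
The worst case stops just short of every target: 36 red, 35 yellow, 8 blue, 19 tan, 32 white — 36 + 35 + 8 + 19 + 32 = 130 gloves.
One more glove must push some color to its target, so 130 + 1 = 131.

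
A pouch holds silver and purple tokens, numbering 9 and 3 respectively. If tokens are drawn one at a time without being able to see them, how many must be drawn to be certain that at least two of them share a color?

The worst case takes 1 token of each color without reaching 2 of any: 2 × 1 = 2.
The next token must bring some color to 2, so 2 + 1 = 3.

3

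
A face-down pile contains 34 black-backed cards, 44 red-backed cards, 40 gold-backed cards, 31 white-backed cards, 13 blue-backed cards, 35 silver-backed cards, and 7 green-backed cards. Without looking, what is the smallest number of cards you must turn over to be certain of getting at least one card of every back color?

The hardest back color to obtain is green-backed: we could draw every other card first — 204 − 7 = 197 cards — without a single green-backed one.
The next draw must be green-backed, so 197 + 1 = 198.

198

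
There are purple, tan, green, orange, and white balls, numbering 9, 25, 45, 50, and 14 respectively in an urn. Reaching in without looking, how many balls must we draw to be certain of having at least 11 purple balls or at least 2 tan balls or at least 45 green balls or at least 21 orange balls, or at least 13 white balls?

87

The worst case stops just short of every target: all 9 purple, 1 tan, 44 green, 20 orange, 12 white — 9 + 1 + 44 + 20 + 12 = 86 balls.
One more ball must push some color to its target, so 86 + 1 = 87.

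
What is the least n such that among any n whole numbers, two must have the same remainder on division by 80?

Two integers differ by a multiple of 80 exactly when they share a remainder mod 80.
There are 80 residue classes mod 80, so 80 integers can all lie in distinct classes.
One more integer must repeat a residue, giving a difference divisible by 80. So n = 80 + 1 = 81.

81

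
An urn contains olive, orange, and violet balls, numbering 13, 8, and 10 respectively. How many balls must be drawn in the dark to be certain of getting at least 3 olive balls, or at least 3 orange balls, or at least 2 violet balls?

6

Each of the 3 colors has its own threshold; avoid all of them simultaneously.
The worst case stops just short of every target: 2 olive, 2 orange, 1 violet — 2 + 2 + 1 = 5 balls.
One more ball must push some color to its target, so 5 + 1 = 6.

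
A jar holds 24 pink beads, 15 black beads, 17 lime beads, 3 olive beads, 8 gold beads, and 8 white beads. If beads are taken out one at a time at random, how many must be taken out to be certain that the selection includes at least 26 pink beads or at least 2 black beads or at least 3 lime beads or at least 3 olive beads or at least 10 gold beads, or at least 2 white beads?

39

The worst case stops just short of every target: all 24 pink, 1 black, 2 lime, 2 olive, all 8 gold, 1 white — 24 + 1 + 2 + 2 + 8 + 1 = 38 beads.
One more bead must push some color to its target, so 38 + 1 = 39.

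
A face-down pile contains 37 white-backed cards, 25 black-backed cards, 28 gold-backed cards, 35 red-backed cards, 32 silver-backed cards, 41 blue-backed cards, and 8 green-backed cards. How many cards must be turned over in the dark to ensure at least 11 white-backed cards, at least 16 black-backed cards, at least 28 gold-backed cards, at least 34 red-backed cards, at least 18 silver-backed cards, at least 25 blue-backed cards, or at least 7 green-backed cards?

133

The worst case stops just short of every target: 10 white-backed, 15 black-backed, 27 gold-backed, 33 red-backed, 17 silver-backed, 24 blue-backed, 6 green-backed — 10 + 15 + 27 + 33 + 17 + 24 + 6 = 132 cards.
One more card must push some back color to its target, so 132 + 1 = 133.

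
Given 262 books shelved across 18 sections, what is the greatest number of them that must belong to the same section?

15

The 262 books fall into 18 sections.
If each of the 18 sections held at most 14, the total would be at most 18 × 14 = 252 < 262, a contradiction.
So at least one holds ⌈262/18⌉ = 15.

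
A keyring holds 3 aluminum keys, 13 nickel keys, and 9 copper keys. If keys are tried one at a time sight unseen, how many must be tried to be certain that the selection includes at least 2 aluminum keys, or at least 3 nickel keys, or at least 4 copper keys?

7

The worst case stops just short of every target: 1 aluminum, 2 nickel, 3 copper — 1 + 2 + 3 = 6 keys.
One more key must push some type to its target, so 6 + 1 = 7.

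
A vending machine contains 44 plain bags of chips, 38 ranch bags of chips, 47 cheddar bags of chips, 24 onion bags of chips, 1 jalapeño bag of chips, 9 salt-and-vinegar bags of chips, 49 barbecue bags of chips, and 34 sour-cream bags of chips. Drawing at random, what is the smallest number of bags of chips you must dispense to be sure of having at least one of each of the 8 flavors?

The hardest flavor to obtain is jalapeño: we could draw every other bag of chips first — 246 − 1 = 245 bags of chips — without a single jalapeño one.
The next draw must be jalapeño, so 245 + 1 = 246.

246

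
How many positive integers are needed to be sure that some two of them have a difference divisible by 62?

Two integers differ by a multiple of 62 exactly when they share a remainder mod 62.
There are 62 residue classes mod 62, so 62 integers can all lie in distinct classes.
One more integer must repeat a residue, giving a difference divisible by 62. So n = 62 + 1 = 63.

63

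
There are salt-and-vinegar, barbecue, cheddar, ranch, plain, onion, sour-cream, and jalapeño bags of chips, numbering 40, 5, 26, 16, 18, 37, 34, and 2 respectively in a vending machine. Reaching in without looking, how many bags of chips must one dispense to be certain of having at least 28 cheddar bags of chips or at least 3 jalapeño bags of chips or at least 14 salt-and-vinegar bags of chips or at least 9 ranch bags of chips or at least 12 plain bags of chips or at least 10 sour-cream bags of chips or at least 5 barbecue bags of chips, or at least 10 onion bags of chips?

The worst case stops just short of every target: 13 salt-and-vinegar, 4 barbecue, all 26 cheddar, 8 ranch, 11 plain, 9 onion, 9 sour-cream, 2 jalapeño — 13 + 4 + 26 + 8 + 11 + 9 + 9 + 2 = 82 bags of chips.
One more bag of chips must push some flavor to its target, so 82 + 1 = 83.

83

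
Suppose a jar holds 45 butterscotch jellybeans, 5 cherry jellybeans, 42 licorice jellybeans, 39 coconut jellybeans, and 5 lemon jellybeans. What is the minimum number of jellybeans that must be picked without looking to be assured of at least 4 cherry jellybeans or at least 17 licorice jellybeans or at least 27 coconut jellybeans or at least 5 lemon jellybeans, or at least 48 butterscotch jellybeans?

95

Each of the 5 flavors has its own threshold; avoid all of them simultaneously.
The worst case stops just short of every target: all 45 butterscotch, 3 cherry, 16 licorice, 26 coconut, 4 lemon — 45 + 3 + 16 + 26 + 4 = 94 jellybeans.
One more jellybean must push some flavor to its target, so 94 + 1 = 95.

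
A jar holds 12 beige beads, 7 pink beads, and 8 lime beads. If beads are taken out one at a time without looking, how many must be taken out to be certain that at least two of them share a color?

The worst case takes 1 bead of each color without reaching 2 of any: 3 × 1 = 3.
The next bead must bring some color to 2, so 3 + 1 = 4.

4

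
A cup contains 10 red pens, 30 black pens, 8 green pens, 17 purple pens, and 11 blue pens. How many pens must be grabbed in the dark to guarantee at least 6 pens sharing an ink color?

Treat the 5 ink colors as pigeonholes.
The worst case takes 5 pens of each ink color without reaching 6 of any: 5 × 5 = 25.
The next pen must bring some ink color to 6, so 25 + 1 = 26.

26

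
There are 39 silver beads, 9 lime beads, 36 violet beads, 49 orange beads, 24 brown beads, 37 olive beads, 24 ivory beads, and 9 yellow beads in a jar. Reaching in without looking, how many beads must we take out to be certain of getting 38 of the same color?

In the worst case we take at most 37 of each color, but all 9 lime, all 36 violet, all 24 brown, all 24 ivory, and all 9 yellow (fewer than 37), giving 37 + 9 + 36 + 37 + 24 + 37 + 24 + 9 = 213.
One more bead then forces some color to 38, so 213 + 1 = 214.

214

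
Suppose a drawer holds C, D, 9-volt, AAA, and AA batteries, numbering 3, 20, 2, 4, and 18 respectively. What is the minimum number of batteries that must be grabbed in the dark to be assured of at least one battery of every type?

46

The hardest type to obtain is 9-volt: we could draw every other battery first — 47 − 2 = 45 batteries — without a single 9-volt one.
The next draw must be 9-volt, so 45 + 1 = 46.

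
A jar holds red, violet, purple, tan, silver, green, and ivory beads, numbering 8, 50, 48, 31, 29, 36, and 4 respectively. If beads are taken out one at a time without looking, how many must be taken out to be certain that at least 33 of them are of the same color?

169

Treat the 7 colors as pigeonholes.
In the worst case we take at most 32 of each color, but all 8 red, all 31 tan, all 29 silver, and all 4 ivory (fewer than 32), giving 8 + 32 + 32 + 31 + 29 + 32 + 4 = 168.
One more bead then forces some color to 33, so 168 + 1 = 169.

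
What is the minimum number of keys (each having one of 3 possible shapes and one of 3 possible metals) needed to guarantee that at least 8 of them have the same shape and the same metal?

64

There are 3 × 3 = 9 (shape, metal) combinations acting as pigeonholes.
With 9 × 7 = 63 keys we could place exactly 7 in each, with no (shape, metal) pair reaching 8.
One more forces some (shape, metal) pair to hold 8, so 63 + 1 = 64.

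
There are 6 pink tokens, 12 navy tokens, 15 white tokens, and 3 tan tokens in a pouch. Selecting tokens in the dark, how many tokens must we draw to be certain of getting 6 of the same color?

19

In the worst case we take at most 5 of each color, but all 3 tan (fewer than 5), giving 5 + 5 + 5 + 3 = 18.
One more token then forces some color to 6, so 18 + 1 = 19.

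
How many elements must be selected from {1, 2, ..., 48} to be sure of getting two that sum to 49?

25

Partition {1, …, 48} into 24 pairs: {1,48}, {2,47}, …, {24,25}.
Choosing 24 integers — say the integers 1 through 24 — takes one from each pair and avoids the property.
Choosing 25 forces two into the same pair by pigeonhole, and those sum to 49. So 25.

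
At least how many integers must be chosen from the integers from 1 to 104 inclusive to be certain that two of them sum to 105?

53

Partition {1, …, 104} into 52 pairs: {1,104}, {2,103}, …, {52,53}.
Choosing 52 integers — say the integers 1 through 52 — takes one from each pair and avoids the property.
Choosing 53 forces two into the same pair by pigeonhole, and those sum to 105. So 53.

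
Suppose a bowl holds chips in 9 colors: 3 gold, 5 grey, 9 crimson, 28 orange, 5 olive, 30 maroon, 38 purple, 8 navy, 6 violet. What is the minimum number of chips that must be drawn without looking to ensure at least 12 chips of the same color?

Treat the 9 colors as pigeonholes.
In the worst case we take at most 11 of each color, but all 3 gold, all 5 grey, all 9 crimson, all 5 olive, all 8 navy, and all 6 violet (fewer than 11), giving 3 + 5 + 9 + 11 + 5 + 11 + 11 + 8 + 6 = 69.
One more chip then forces some color to 12, so 69 + 1 = 70.

70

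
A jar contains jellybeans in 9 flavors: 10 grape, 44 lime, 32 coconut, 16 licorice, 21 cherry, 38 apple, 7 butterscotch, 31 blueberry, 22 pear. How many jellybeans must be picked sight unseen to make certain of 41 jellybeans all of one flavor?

218

In the worst case we take at most 40 of each flavor, but all 10 grape, all 32 coconut, all 16 licorice, all 21 cherry, all 38 apple, all 7 butterscotch, all 31 blueberry, and all 22 pear (fewer than 40), giving 10 + 40 + 32 + 16 + 21 + 38 + 7 + 31 + 22 = 217.
One more jellybean then forces some flavor to 41, so 217 + 1 = 218.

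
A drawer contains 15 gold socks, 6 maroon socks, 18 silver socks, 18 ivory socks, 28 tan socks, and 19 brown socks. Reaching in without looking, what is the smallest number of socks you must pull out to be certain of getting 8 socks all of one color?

42

Treat the 6 colors as pigeonholes.
In the worst case we take at most 7 of each color, but all 6 maroon (fewer than 7), giving 7 + 6 + 7 + 7 + 7 + 7 = 41.
One more sock then forces some color to 8, so 41 + 1 = 42.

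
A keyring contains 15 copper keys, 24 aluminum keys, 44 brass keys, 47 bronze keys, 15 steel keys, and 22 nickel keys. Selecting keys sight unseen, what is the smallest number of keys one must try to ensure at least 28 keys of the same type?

Treat the 6 types as pigeonholes.
In the worst case we take at most 27 of each type, but all 15 copper, all 24 aluminum, all 15 steel, and all 22 nickel (fewer than 27), giving 15 + 24 + 27 + 27 + 15 + 22 = 130.
One more key then forces some type to 28, so 130 + 1 = 131.

131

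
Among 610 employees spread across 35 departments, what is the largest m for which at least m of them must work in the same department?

If each of the 35 departments held at most 17, the total would be at most 35 × 17 = 595 < 610, a contradiction.
So at least one holds ⌈610/35⌉ = 18.

18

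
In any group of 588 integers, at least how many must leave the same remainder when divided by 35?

If each of the 35 residue classes modulo 35 held at most 16, the total would be at most 35 × 16 = 560 < 588, a contradiction.
So at least one holds ⌈588/35⌉ = 17.

17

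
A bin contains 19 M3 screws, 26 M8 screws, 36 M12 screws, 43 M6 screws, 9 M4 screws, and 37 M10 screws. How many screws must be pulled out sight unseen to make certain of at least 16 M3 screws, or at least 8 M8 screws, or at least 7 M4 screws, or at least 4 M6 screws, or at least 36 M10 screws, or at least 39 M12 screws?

103

Each of the 6 sizes has its own threshold; avoid all of them simultaneously.
The worst case stops just short of every target: 15 M3, 7 M8, all 36 M12, 3 M6, 6 M4, 35 M10 — 15 + 7 + 36 + 3 + 6 + 35 = 102 screws.
One more screw must push some size to its target, so 102 + 1 = 103.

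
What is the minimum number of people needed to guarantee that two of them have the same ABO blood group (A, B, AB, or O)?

There are 4 ABO blood groups acting as pigeonholes.
With 4 people we could place one in each, avoiding any repeat.
One more forces some class to hold 2, so 4 + 1 = 5.

5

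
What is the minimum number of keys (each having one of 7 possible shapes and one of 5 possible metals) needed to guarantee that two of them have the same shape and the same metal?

36

There are 7 × 5 = 35 (shape, metal) combinations acting as pigeonholes.
With 35 keys we could place one in each, avoiding any repeat.
One more forces some (shape, metal) pair to hold 2, so 35 + 1 = 36.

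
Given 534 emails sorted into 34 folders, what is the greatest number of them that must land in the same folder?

16

If each of the 34 folders held at most 15, the total would be at most 34 × 15 = 510 < 534, a contradiction.
So at least one holds ⌈534/34⌉ = 16.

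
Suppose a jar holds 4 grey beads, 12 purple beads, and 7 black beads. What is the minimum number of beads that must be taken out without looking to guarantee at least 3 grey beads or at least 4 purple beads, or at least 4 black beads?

The worst case stops just short of every target: 2 grey, 3 purple, 3 black — 2 + 3 + 3 = 8 beads.
One more bead must push some color to its target, so 8 + 1 = 9.

9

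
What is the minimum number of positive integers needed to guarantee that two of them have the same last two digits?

101

There are 100 possible two-digit endings acting as pigeonholes.
With 100 positive integers we could place one in each, avoiding any repeat.
One more forces some class to hold 2, so 100 + 1 = 101.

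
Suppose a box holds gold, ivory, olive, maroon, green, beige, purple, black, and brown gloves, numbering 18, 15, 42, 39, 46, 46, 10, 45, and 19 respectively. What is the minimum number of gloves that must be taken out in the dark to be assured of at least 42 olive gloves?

The worst case draws every non-olive glove first: 18 + 15 + 39 + 46 + 46 + 10 + 45 + 19 = 238.
The next 42 draws are then forced to be olive, giving 238 + 42 = 280.

280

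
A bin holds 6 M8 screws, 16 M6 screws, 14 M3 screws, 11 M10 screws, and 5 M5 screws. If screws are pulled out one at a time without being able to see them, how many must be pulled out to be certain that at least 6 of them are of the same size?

Treat the 5 sizes as pigeonholes.
The worst case takes 5 screws of each size without reaching 6 of any: 5 × 5 = 25.
The next screw must bring some size to 6, so 25 + 1 = 26.

26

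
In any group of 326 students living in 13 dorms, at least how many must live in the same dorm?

If each of the 13 dorms held at most 25, the total would be at most 13 × 25 = 325 < 326, a contradiction.
So at least one holds ⌈326/13⌉ = 26.

26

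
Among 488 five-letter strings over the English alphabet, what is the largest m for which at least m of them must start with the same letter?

19

There are 26 possible first letters, which serve as the pigeonholes.
If each of the 26 possible first letters held at most 18, the total would be at most 26 × 18 = 468 < 488, a contradiction.
So at least one holds ⌈488/26⌉ = 19.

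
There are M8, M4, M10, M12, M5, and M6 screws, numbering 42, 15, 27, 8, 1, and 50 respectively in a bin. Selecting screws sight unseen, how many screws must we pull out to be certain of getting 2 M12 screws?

The worst case draws every non-M12 screw first: 42 + 15 + 27 + 1 + 50 = 135.
The next 2 draws are then forced to be M12, giving 135 + 2 = 137.

137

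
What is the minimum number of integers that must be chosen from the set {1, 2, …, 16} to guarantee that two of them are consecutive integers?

Partition {1, …, 16} into 8 pairs: {1,2}, {3,4}, …, {15,16}.
Choosing 8 integers — say the 8 even numbers 2, 4, …, 16 — takes one from each pair and avoids the property.
Choosing 9 forces two into the same pair by pigeonhole, and those are consecutive. So 9.

9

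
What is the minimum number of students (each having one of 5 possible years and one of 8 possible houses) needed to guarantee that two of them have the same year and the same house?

There are 5 × 8 = 40 (year, house) combinations acting as pigeonholes.
With 40 students we could place one in each, avoiding any repeat.
One more forces some (year, house) pair to hold 2, so 40 + 1 = 41.

41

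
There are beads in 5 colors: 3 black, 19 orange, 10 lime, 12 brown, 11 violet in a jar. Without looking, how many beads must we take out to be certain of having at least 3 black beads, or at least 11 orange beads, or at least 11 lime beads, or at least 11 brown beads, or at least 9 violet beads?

Each of the 5 colors has its own threshold; avoid all of them simultaneously.
The worst case stops just short of every target: 2 black, 10 orange, 10 lime, 10 brown, 8 violet — 2 + 10 + 10 + 10 + 8 = 40 beads.
One more bead must push some color to its target, so 40 + 1 = 41.

41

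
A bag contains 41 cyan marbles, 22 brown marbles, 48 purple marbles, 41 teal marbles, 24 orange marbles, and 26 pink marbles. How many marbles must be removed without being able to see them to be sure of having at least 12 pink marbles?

188

The worst case draws every non-pink marble first: 41 + 22 + 48 + 41 + 24 = 176.
The next 12 draws are then forced to be pink, giving 176 + 12 = 188.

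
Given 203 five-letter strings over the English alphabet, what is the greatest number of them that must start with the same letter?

8

If each of the 26 possible first letters held at most 7, the total would be at most 26 × 7 = 182 < 203, a contradiction.
So at least one holds ⌈203/26⌉ = 8.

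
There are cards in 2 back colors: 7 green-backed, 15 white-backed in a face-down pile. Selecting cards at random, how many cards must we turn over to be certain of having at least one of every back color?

16

The hardest back color to obtain is green-backed: we could draw every other card first — 22 − 7 = 15 cards — without a single green-backed one.
The next draw must be green-backed, so 15 + 1 = 16.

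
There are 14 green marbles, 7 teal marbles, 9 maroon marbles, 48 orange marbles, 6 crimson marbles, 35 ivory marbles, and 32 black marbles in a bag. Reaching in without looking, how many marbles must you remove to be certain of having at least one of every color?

The hardest color to obtain is crimson: we could draw every other marble first — 151 − 6 = 145 marbles — without a single crimson one.
The next draw must be crimson, so 145 + 1 = 146.

146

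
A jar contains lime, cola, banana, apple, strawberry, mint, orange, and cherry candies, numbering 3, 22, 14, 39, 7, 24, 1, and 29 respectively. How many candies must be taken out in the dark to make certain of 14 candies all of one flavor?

77

In the worst case we take at most 13 of each flavor, but all 3 lime, all 7 strawberry, and all 1 orange (fewer than 13), giving 3 + 13 + 13 + 13 + 7 + 13 + 1 + 13 = 76.
One more candy then forces some flavor to 14, so 76 + 1 = 77.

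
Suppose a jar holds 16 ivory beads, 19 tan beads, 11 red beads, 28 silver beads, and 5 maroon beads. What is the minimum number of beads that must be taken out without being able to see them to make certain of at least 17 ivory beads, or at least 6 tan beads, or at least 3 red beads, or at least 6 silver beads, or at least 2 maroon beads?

The worst case stops just short of every target: 16 ivory, 5 tan, 2 red, 5 silver, 1 maroon — 16 + 5 + 2 + 5 + 1 = 29 beads.
One more bead must push some color to its target, so 29 + 1 = 30.

30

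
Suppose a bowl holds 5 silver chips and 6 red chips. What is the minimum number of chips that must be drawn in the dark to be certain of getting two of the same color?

3

The worst case takes 1 chip of each color without reaching 2 of any: 2 × 1 = 2.
The next chip must bring some color to 2, so 2 + 1 = 3.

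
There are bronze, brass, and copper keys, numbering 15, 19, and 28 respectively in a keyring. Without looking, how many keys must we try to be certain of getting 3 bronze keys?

50

To avoid bronze keys as long as possible, exhaust the other 2 types first.
The worst case draws every non-bronze key first: 19 + 28 = 47.
The next 3 draws are then forced to be bronze, giving 47 + 3 = 50.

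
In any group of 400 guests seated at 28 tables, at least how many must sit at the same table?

15

If each of the 28 tables held at most 14, the total would be at most 28 × 14 = 392 < 400, a contradiction.
So at least one holds ⌈400/28⌉ = 15.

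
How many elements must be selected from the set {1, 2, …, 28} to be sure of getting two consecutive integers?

Partition {1, …, 28} into 14 pairs: {1,2}, {3,4}, …, {27,28}.
Choosing 14 integers — say the 14 even numbers 2, 4, …, 28 — takes one from each pair and avoids the property.
Choosing 15 forces two into the same pair by pigeonhole, and those are consecutive. So 15.

15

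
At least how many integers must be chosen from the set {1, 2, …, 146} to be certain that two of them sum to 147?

74

Partition {1, …, 146} into 73 pairs: {1,146}, {2,145}, …, {73,74}.
Choosing 73 integers — say the integers 1 through 73 — takes one from each pair and avoids the property.
Choosing 74 forces two into the same pair by pigeonhole, and those sum to 147. So 74.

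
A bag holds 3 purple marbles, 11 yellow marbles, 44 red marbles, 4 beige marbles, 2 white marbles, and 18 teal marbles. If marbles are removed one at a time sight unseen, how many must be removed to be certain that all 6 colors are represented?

The hardest color to obtain is white: we could draw every other marble first — 82 − 2 = 80 marbles — without a single white one.
The next draw must be white, so 80 + 1 = 81.

81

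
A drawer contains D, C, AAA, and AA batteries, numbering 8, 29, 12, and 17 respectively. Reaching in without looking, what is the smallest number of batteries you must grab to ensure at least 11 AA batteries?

To avoid AA batteries as long as possible, exhaust the other 3 types first.
The worst case draws every non-AA battery first: 8 + 29 + 12 = 49.
The next 11 draws are then forced to be AA, giving 49 + 11 = 60.

60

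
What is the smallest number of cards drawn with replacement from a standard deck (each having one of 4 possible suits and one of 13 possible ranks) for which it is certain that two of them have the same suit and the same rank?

53

There are 4 × 13 = 52 (suit, rank) combinations acting as pigeonholes.
With 52 cards drawn with replacement from a standard deck we could place one in each, avoiding any repeat.
One more forces some (suit, rank) pair to hold 2, so 52 + 1 = 53.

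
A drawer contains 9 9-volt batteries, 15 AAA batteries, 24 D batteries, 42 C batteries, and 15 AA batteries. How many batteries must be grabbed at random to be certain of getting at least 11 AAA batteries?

The worst case draws every non-AAA battery first: 9 + 24 + 42 + 15 = 90.
The next 11 draws are then forced to be AAA, giving 90 + 11 = 101.

101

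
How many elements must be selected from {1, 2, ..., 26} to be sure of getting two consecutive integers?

14

Partition {1, …, 26} into 13 pairs: {1,2}, {3,4}, …, {25,26}.
Choosing 13 integers — say the 13 even numbers 2, 4, …, 26 — takes one from each pair and avoids the property.
Choosing 14 forces two into the same pair by pigeonhole, and those are consecutive. So 14.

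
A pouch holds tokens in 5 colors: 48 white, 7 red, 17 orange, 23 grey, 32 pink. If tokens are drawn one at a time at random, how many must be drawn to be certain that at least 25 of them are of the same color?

96

In the worst case we take at most 24 of each color, but all 7 red, all 17 orange, and all 23 grey (fewer than 24), giving 24 + 7 + 17 + 23 + 24 = 95.
One more token then forces some color to 25, so 95 + 1 = 96.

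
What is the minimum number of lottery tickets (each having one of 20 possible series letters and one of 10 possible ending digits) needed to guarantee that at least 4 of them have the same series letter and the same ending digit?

There are 20 × 10 = 200 (series letter, ending digit) combinations acting as pigeonholes.
With 200 × 3 = 600 lottery tickets we could place exactly 3 in each, with no (series letter, ending digit) pair reaching 4.
One more forces some (series letter, ending digit) pair to hold 4, so 600 + 1 = 601.

601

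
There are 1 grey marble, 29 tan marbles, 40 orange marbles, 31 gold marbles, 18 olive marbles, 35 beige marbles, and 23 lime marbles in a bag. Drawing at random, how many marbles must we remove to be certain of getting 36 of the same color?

In the worst case we take at most 35 of each color, but all 1 grey, all 29 tan, all 31 gold, all 18 olive, and all 23 lime (fewer than 35), giving 1 + 29 + 35 + 31 + 18 + 35 + 23 = 172.
One more marble then forces some color to 36, so 172 + 1 = 173.

173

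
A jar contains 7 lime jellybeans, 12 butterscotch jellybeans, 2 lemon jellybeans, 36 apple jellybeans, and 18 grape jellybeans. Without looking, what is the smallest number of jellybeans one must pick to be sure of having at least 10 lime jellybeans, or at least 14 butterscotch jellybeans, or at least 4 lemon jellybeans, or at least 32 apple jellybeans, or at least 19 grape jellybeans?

71

The worst case stops just short of every target: all 7 lime, all 12 butterscotch, all 2 lemon, 31 apple, 18 grape — 7 + 12 + 2 + 31 + 18 = 70 jellybeans.
One more jellybean must push some flavor to its target, so 70 + 1 = 71.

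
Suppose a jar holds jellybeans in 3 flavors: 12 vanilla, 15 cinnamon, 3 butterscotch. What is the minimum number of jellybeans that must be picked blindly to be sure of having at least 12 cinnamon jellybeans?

27

The worst case draws every non-cinnamon jellybean first: 12 + 3 = 15.
The next 12 draws are then forced to be cinnamon, giving 15 + 12 = 27.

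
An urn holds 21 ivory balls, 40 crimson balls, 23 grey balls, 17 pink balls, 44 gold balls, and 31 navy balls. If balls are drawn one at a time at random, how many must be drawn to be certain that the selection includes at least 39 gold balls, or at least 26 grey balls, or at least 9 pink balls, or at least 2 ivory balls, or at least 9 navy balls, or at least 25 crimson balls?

103

Each of the 6 colors has its own threshold; avoid all of them simultaneously.
The worst case stops just short of every target: 1 ivory, 24 crimson, all 23 grey, 8 pink, 38 gold, 8 navy — 1 + 24 + 23 + 8 + 38 + 8 = 102 balls.
One more ball must push some color to its target, so 102 + 1 = 103.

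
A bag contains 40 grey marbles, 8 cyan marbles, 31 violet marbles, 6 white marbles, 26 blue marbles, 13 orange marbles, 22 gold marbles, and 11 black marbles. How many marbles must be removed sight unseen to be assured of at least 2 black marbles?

To avoid black marbles as long as possible, exhaust the other 7 colors first.
The worst case draws every non-black marble first: 40 + 8 + 31 + 6 + 26 + 13 + 22 = 146.
The next 2 draws are then forced to be black, giving 146 + 2 = 148.

148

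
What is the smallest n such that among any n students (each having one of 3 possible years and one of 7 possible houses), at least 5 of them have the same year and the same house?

85

There are 3 × 7 = 21 (year, house) combinations acting as pigeonholes.
With 21 × 4 = 84 students we could place exactly 4 in each, with no (year, house) pair reaching 5.
One more forces some (year, house) pair to hold 5, so 84 + 1 = 85.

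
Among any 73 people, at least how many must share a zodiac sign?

7

There are 12 zodiac signs, which serve as the pigeonholes.
If each of the 12 zodiac signs held at most 6, the total would be at most 12 × 6 = 72 < 73, a contradiction.
So at least one holds ⌈73/12⌉ = 7.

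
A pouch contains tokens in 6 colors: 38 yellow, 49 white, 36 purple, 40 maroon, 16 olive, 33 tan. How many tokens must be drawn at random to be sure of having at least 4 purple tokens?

180

The worst case draws every non-purple token first: 38 + 49 + 40 + 16 + 33 = 176.
The next 4 draws are then forced to be purple, giving 176 + 4 = 180.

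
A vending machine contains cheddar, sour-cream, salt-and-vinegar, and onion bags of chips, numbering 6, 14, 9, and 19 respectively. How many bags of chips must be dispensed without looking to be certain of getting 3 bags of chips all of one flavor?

9

The worst case takes 2 bags of chips of each flavor without reaching 3 of any: 4 × 2 = 8.
The next bag of chips must bring some flavor to 3, so 8 + 1 = 9.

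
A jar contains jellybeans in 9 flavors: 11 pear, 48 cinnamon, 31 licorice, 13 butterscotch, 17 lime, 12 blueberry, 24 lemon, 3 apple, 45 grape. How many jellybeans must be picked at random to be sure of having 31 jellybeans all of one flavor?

171

In the worst case we take at most 30 of each flavor, but all 11 pear, all 13 butterscotch, all 17 lime, all 12 blueberry, all 24 lemon, and all 3 apple (fewer than 30), giving 11 + 30 + 30 + 13 + 17 + 12 + 24 + 3 + 30 = 170.
One more jellybean then forces some flavor to 31, so 170 + 1 = 171.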